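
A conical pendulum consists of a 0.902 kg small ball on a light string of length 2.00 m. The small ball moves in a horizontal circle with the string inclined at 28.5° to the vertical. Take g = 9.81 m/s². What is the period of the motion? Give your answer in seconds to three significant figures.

r = L sinθ = 0.9543 m. From T sinθ = mω²r and T cosθ = mg: tanθ = ω²r/g, so ω² = g tanθ / r = g/(L cosθ).
ω = √(g/(L cosθ)) = √(9.81/(2.00 × 0.8788)) = √5.581 = 2.362 rad/s.
Period = 2π/ω = 2.660 s.

2.66 s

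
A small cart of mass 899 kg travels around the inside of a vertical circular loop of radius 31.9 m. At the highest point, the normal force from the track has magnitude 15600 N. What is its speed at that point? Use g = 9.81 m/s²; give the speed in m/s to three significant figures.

At the top, N + mg = mv²/r, so v = √(r(N/m + g)) = √(31.9 × (15600/899 + 9.81)) = √(31.9 × 27.16) = √866.5 = 29.44 m/s.

29.4 m/s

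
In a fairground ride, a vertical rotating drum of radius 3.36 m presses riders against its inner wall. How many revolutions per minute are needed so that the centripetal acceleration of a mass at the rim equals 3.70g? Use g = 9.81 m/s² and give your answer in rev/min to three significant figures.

31.4 rev/min

Require ω²r = 3.70g, so ω = √(3.70 × 9.81/3.36) = 3.287 rad/s.
In rev/min: ω × 60/(2π) = 3.287 × 60/(2π) = 31.39 rev/min.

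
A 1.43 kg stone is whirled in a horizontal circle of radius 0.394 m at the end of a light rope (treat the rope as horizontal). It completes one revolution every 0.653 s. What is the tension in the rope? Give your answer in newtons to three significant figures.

52.2 N

v = 2πr/T = 2π × 0.394/0.653 = 3.791 m/s.
The tension is the only horizontal force, so it supplies the full centripetal force: T = m v²/r = 1.43 × (3.791)²/0.394 = 1.43 × 14.37/0.394 = 52.16 N.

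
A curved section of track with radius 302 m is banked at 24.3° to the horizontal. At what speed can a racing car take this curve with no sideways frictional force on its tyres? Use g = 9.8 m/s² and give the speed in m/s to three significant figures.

On a frictionless banked curve, N sinθ = mv²/r and N cosθ = mg, so tanθ = v²/(rg).
v = √(r g tanθ) = √(302 × 9.8 × tan 24.3°) = √(302 × 9.8 × 0.4515) = √1336 = 36.56 m/s.

36.6 m/s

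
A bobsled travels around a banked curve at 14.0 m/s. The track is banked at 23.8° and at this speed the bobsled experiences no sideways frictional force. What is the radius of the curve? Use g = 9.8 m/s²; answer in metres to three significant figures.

45.3 m

Frictionless banking: tanθ = v²/(rg), so r = v²/(g tanθ).
r = (14.0)²/(9.8 × tan 23.8°) = 196.0/(9.8 × 0.4411) = 196.0/4.322 = 45.35 m.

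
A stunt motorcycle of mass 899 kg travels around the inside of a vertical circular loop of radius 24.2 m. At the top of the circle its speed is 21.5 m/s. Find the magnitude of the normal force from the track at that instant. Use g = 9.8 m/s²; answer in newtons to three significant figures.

8360 N

At the top, both N and the weight mg point inward (toward the centre), so N + mg = mv²/r.
N = m(v²/r − g) = 899 × ((21.5)²/24.2 − 9.8) = 899 × (19.10 − 9.8) = 899 × 9.301 = 8362 N.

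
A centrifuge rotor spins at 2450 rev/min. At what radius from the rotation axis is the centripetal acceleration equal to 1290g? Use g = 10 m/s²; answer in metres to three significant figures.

ω = 2450 rev/min × 2π/60 = 256.6 rad/s.
a_c = ω²r = 1290g ⇒ r = 1290 × 10.0 / (256.6)² = 12900/65820 = 0.1960 m.

0.196 m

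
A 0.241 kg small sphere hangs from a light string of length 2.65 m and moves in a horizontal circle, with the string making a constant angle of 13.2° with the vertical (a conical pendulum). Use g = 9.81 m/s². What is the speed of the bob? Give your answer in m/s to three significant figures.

The radius of the circle is r = L sinθ = 2.65 × sin 13.2° = 0.6051 m.
Horizontally T sinθ = mv²/r and vertically T cosθ = mg, so tanθ = v²/(rg).
v = √(r g tanθ) = √(0.6051 × 9.81 × 0.2345) = √1.392 = 1.180 m/s.

1.18 m/s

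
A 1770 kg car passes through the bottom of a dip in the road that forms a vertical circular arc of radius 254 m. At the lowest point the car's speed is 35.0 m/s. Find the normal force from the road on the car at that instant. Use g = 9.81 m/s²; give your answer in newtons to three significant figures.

At the lowest point, N points up (toward the centre) and the weight mg points down (away from the centre), so the net inward force is N − mg = mv²/r.
N = m(v²/r + g) = 1770 × ((35.0)²/254 + 9.81) = 1770 × (4.823 + 9.81) = 1770 × 14.63 = 25900 N.

25900 N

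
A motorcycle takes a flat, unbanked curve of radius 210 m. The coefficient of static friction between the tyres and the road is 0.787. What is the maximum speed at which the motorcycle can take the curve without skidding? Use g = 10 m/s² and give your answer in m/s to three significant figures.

40.7 m/s

Friction provides the centripetal force on a flat curve. At maximum speed it is at its limiting value: μ_s m g = m v²/r.
Mass cancels: v_max = √(μ_s g r) = √(0.787 × 10.0 × 210) = √1653 = 40.65 m/s.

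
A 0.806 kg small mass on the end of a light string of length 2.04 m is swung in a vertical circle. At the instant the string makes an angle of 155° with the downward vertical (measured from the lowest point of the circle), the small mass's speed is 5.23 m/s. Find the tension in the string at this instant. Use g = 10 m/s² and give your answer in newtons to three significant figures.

Take the radial direction toward the centre of the circle as positive. The component of the weight along the string toward the centre is −mg cos φ (φ measured from the bottom), so Newton's second law along the string gives T − mg cos φ = m v²/r.
cos 155° = -0.9063, so T = m(v²/r + g cos φ) = 0.806 × ((5.23)²/2.04 + 10.0 × -0.9063) = 0.806 × (13.41 + (-9.063)) = 0.806 × 4.345 = 3.502 N.

3.50 N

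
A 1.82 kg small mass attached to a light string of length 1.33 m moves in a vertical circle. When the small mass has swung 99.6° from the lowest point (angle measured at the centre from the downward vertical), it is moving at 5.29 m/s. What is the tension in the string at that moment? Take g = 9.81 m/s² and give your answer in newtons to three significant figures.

Take the radial direction toward the centre of the circle as positive. The component of the weight along the string toward the centre is −mg cos φ (φ measured from the bottom), so Newton's second law along the string gives T − mg cos φ = m v²/r.
cos 99.6° = -0.1668, so T = m(v²/r + g cos φ) = 1.82 × ((5.29)²/1.33 + 9.81 × -0.1668) = 1.82 × (21.04 + (-1.636)) = 1.82 × 19.40 = 35.32 N.

35.3 N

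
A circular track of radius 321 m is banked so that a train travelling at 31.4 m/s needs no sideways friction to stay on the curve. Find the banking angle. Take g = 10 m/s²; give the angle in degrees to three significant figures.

For a frictionless banked turn: horizontally N sinθ = mv²/r and vertically N cosθ = mg.
Dividing: tanθ = v²/(r g) = (31.4)²/(321 × 10.0) = 986.0/3210 = 0.3072.
θ = arctan(0.3072) = 17.07°.

17.1°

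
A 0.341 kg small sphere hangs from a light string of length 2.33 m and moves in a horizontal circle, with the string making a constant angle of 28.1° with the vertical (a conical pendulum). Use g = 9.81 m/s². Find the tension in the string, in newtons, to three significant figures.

3.79 N

Vertically the bob has no acceleration, so T cosθ = mg.
T = mg/cosθ = 0.341 × 9.81 / cos 28.1° = 3.345/0.8821 = 3.792 N.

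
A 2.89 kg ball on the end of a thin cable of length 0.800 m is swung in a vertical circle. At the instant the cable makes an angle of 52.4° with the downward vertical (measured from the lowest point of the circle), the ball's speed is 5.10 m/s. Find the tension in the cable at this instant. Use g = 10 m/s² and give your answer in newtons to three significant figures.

Take the radial direction toward the centre of the circle as positive. The component of the weight along the string toward the centre is −mg cos φ (φ measured from the bottom), so Newton's second law along the string gives T − mg cos φ = m v²/r.
cos 52.4° = 0.6101, so T = m(v²/r + g cos φ) = 2.89 × ((5.10)²/0.800 + 10.0 × 0.6101) = 2.89 × (32.51 + (6.101)) = 2.89 × 38.61 = 111.6 N.

112 N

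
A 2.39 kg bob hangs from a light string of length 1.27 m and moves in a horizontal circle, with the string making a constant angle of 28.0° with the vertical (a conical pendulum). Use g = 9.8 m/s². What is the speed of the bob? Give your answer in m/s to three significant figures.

1.76 m/s

The radius of the circle is r = L sinθ = 1.27 × sin 28.0° = 0.5962 m.
Horizontally T sinθ = mv²/r and vertically T cosθ = mg, so tanθ = v²/(rg).
v = √(r g tanθ) = √(0.5962 × 9.8 × 0.5317) = √3.107 = 1.763 m/s.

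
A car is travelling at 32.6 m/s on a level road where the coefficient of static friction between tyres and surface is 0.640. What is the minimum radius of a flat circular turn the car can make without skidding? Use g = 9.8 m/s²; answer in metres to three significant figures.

At the limit, μ_s m g = m v²/r, so r_min = v²/(μ_s g) = (32.6)²/(0.640 × 9.8) = 1063/6.272 = 169.4 m.

169 m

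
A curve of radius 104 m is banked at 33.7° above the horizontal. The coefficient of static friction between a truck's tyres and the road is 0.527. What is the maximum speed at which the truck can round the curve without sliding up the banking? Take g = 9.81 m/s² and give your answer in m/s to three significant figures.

At the maximum speed, friction acts down the slope at its limiting value f = μN. Radially (horizontal, toward centre): N sinθ + μN cosθ = mv²/r. Vertically: N cosθ − μN sinθ = mg.
Dividing: v² = r g (sinθ + μcosθ)/(cosθ − μsinθ).
sinθ + μcosθ = 0.5548 + 0.527×0.8320 = 0.9933; cosθ − μsinθ = 0.8320 − 0.527×0.5548 = 0.5396.
v² = 104 × 9.81 × 0.9933/0.5396 = 1878 m²/s², so v = 43.34 m/s.

43.3 m/s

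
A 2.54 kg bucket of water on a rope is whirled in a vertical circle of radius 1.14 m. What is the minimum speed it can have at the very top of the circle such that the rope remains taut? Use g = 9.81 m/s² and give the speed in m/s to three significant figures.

3.34 m/s

At the highest point the centre is directly below, so both the weight and T act inward: T + mg = mv²/r.
At minimum speed T → 0, so mg = mv_min²/r ⇒ v_min = √(g r) = √(9.81 × 1.14) = 3.344 m/s.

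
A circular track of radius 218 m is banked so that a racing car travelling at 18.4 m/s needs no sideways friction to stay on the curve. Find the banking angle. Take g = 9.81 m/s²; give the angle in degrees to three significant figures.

For a frictionless banked turn: horizontally N sinθ = mv²/r and vertically N cosθ = mg.
Dividing: tanθ = v²/(r g) = (18.4)²/(218 × 9.81) = 338.6/2139 = 0.1583.
θ = arctan(0.1583) = 8.996°.

9.00°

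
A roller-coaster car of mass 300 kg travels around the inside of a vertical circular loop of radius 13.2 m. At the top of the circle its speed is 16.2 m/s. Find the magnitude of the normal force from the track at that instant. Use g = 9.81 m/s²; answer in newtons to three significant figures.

At the top, both N and the weight mg point inward (toward the centre), so N + mg = mv²/r.
N = m(v²/r − g) = 300 × ((16.2)²/13.2 − 9.81) = 300 × (19.88 − 9.81) = 300 × 10.07 = 3022 N.

3020 N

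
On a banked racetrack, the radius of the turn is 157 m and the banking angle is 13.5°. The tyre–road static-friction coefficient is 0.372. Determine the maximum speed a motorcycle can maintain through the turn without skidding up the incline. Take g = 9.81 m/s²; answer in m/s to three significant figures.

At the maximum speed, friction acts down the slope at its limiting value f = μN. Radially (horizontal, toward centre): N sinθ + μN cosθ = mv²/r. Vertically: N cosθ − μN sinθ = mg.
Dividing: v² = r g (sinθ + μcosθ)/(cosθ − μsinθ).
sinθ + μcosθ = 0.2334 + 0.372×0.9724 = 0.5952; cosθ − μsinθ = 0.9724 − 0.372×0.2334 = 0.8855.
v² = 157 × 9.81 × 0.5952/0.8855 = 1035 m²/s², so v = 32.17 m/s.

32.2 m/s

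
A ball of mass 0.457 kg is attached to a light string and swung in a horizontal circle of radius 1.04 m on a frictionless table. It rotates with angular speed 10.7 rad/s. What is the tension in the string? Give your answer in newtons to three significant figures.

54.4 N

v = ωr = 10.7 × 1.04 = 11.13 m/s.
The tension is the only horizontal force, so it supplies the full centripetal force: T = m v²/r = 0.457 × (11.13)²/1.04 = 0.457 × 123.8/1.04 = 54.41 N.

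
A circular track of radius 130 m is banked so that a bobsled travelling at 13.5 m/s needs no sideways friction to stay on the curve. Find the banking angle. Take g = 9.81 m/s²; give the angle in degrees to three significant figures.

For a frictionless banked turn: horizontally N sinθ = mv²/r and vertically N cosθ = mg.
Dividing: tanθ = v²/(r g) = (13.5)²/(130 × 9.81) = 182.2/1275 = 0.1429.
θ = arctan(0.1429) = 8.133°.

8.13°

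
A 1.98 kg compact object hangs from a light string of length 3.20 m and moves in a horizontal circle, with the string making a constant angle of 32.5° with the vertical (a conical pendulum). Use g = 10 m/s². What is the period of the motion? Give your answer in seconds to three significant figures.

3.26 s

r = L sinθ = 1.719 m. From T sinθ = mω²r and T cosθ = mg: tanθ = ω²r/g, so ω² = g tanθ / r = g/(L cosθ).
ω = √(g/(L cosθ)) = √(10.0/(3.20 × 0.8434)) = √3.705 = 1.925 rad/s.
Period = 2π/ω = 3.264 s.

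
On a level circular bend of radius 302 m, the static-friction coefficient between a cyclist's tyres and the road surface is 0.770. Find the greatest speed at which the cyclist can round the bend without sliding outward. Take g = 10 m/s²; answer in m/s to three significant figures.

48.2 m/s

On a flat curve, static friction is the only horizontal force, so it must supply the full centripetal force: μ_s m g = m v²/r.
Mass cancels: v_max = √(μ_s g r) = √(0.770 × 10.0 × 302) = √2325 = 48.22 m/s.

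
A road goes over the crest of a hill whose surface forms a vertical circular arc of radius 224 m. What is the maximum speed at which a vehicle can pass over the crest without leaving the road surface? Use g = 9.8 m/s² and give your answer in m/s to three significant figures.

46.9 m/s

At the crest the centre of the circle is below the vehicle, so the net downward (centripetal) force is mg − N = mv²/r.
The vehicle leaves the road when N → 0, giving v_max = √(g r) = √(9.8 × 224) = 46.85 m/s.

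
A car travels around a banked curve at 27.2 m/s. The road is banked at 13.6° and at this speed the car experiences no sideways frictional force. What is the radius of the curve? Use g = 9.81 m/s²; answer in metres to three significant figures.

312 m

Frictionless banking: tanθ = v²/(rg), so r = v²/(g tanθ).
r = (27.2)²/(9.81 × tan 13.6°) = 739.8/(9.81 × 0.2419) = 739.8/2.373 = 311.7 m.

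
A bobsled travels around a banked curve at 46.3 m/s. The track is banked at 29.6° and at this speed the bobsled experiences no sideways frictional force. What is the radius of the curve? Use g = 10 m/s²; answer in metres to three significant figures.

377 m

Frictionless banking: tanθ = v²/(rg), so r = v²/(g tanθ).
r = (46.3)²/(10.0 × tan 29.6°) = 2144/(10.0 × 0.5681) = 2144/5.681 = 377.4 m.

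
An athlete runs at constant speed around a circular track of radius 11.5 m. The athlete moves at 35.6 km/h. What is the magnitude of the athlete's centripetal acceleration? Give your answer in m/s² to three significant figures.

v = 35.6 km/h = 35.6/3.6 = 9.889 m/s.
a_c = v²/r = (9.889)²/11.5 = 97.79/11.5 = 8.503 m/s².

8.50 m/s²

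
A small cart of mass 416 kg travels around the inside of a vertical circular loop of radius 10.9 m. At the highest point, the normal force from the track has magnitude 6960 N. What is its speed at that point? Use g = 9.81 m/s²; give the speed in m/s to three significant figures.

17.0 m/s

At the top, N + mg = mv²/r, so v = √(r(N/m + g)) = √(10.9 × (6960/416 + 9.81)) = √(10.9 × 26.54) = √289.3 = 17.01 m/s.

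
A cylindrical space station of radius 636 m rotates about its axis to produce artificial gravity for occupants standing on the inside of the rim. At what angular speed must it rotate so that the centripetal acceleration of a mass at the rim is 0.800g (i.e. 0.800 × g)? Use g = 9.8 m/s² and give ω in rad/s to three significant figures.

Centripetal acceleration a_c = ω²r. Setting ω²r = 0.800g:
ω = √(0.800g / r) = √(0.800 × 9.8 / 636) = √0.01233 = 0.1110 rad/s.

0.111 rad/s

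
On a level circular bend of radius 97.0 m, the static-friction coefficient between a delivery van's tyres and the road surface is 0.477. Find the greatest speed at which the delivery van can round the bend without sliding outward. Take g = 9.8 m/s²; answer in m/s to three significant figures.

The only inward force on a level bend is static friction, so at the limit f_s = μ_s N = μ_s m g = m v²/r.
Mass cancels: v_max = √(μ_s g r) = √(0.477 × 9.8 × 97.0) = √453.4 = 21.29 m/s.

21.3 m/s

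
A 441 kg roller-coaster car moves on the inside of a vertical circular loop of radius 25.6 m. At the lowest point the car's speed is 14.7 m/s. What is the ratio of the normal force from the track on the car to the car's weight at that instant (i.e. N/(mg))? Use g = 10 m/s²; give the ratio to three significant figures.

1.84

At the bottom, N − mg = mv²/r, so N = m(v²/r + g) and N/(mg) = v²/(rg) + 1 = (14.7)²/(25.6 × 10.0) + 1 = 0.8441 + 1 = 1.844.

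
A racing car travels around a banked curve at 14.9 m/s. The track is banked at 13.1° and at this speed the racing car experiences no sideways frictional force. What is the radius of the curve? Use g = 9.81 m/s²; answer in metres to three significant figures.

97.3 m

Frictionless banking: tanθ = v²/(rg), so r = v²/(g tanθ).
r = (14.9)²/(9.81 × tan 13.1°) = 222.0/(9.81 × 0.2327) = 222.0/2.283 = 97.25 m.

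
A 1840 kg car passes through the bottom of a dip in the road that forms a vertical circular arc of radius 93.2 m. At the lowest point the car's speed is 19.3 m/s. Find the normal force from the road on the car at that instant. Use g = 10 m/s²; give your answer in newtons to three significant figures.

25800 N

At the lowest point, N points up (toward the centre) and the weight mg points down (away from the centre), so the net inward force is N − mg = mv²/r.
N = m(v²/r + g) = 1840 × ((19.3)²/93.2 + 10.0) = 1840 × (3.997 + 10.0) = 1840 × 14.00 = 25750 N.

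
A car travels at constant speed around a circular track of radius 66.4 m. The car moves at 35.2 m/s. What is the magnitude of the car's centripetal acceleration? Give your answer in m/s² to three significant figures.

a_c = v²/r = (35.20)²/66.4 = 1239/66.4 = 18.66 m/s².

18.7 m/s²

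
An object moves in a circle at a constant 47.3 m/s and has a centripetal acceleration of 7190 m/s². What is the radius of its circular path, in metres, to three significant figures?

a_c = v²/r ⇒ r = v²/a_c = (47.3)²/7190 = 2237/7190 = 0.3112 m.

0.311 m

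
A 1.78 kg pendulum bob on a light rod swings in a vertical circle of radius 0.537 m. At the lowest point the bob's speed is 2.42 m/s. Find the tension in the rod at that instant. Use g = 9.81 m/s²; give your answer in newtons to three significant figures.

36.9 N

At the lowest point, T points up (toward the centre) and the weight mg points down (away from the centre), so the net inward force is T − mg = mv²/r.
T = m(v²/r + g) = 1.78 × ((2.42)²/0.537 + 9.81) = 1.78 × (10.91 + 9.81) = 1.78 × 20.72 = 36.87 N.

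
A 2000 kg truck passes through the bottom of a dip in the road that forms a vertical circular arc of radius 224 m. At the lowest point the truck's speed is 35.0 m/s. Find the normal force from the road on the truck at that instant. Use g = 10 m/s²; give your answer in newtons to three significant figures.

30900 N

At the lowest point, N points up (toward the centre) and the weight mg points down (away from the centre), so the net inward force is N − mg = mv²/r.
N = m(v²/r + g) = 2000 × ((35.0)²/224 + 10.0) = 2000 × (5.469 + 10.0) = 2000 × 15.47 = 30940 N.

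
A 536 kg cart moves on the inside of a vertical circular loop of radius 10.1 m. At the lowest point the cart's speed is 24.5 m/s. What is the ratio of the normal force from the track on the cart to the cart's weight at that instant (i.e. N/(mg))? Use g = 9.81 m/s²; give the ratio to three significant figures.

At the bottom, N − mg = mv²/r, so N = m(v²/r + g) and N/(mg) = v²/(rg) + 1 = (24.5)²/(10.1 × 9.81) + 1 = 6.058 + 1 = 7.058.

7.06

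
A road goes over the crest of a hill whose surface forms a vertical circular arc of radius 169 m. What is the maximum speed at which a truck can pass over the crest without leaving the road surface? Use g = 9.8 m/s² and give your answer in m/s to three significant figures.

At the crest the centre of the circle is below the truck, so the net downward (centripetal) force is mg − N = mv²/r.
The truck leaves the road when N → 0, giving v_max = √(g r) = √(9.8 × 169) = 40.70 m/s.

40.7 m/s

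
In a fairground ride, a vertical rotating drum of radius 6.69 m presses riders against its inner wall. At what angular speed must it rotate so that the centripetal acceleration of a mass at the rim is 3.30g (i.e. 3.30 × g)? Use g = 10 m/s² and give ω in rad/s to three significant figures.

Centripetal acceleration a_c = ω²r. Setting ω²r = 3.30g:
ω = √(3.30g / r) = √(3.30 × 10.0 / 6.69) = √4.933 = 2.221 rad/s.

2.22 rad/s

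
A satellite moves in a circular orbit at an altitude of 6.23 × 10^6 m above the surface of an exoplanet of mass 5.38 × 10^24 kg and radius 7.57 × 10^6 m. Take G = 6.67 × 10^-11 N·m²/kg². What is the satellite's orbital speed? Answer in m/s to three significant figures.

Orbital radius r = R + h = 7.57 × 10^6 + 6.23 × 10^6 = 1.380 × 10^7 m.
Gravity supplies the centripetal force: G M m / r² = m v² / r, so v = √(GM/r).
v = √(6.67 × 10^-11 × 5.38 × 10^24 / 1.380 × 10^7) = √(2.600 × 10^7) = 5099 m/s.

5100 m/s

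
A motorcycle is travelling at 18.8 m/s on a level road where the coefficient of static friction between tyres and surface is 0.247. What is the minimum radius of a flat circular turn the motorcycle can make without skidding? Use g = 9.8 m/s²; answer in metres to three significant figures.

146 m

At the limit, μ_s m g = m v²/r, so r_min = v²/(μ_s g) = (18.8)²/(0.247 × 9.8) = 353.4/2.421 = 146.0 m.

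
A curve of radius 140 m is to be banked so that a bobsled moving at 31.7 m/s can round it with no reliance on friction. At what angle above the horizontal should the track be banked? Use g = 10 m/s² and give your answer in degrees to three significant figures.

With no friction, the horizontal component of the normal force provides the centripetal force: N sinθ = mv²/r, while N cosθ = mg vertically.
Dividing: tanθ = v²/(r g) = (31.7)²/(140 × 10.0) = 1005/1400 = 0.7178.
θ = arctan(0.7178) = 35.67°.

35.7°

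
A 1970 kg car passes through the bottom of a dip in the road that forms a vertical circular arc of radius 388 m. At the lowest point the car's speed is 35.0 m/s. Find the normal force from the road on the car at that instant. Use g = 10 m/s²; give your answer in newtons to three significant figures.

25900 N

At the lowest point, N points up (toward the centre) and the weight mg points down (away from the centre), so the net inward force is N − mg = mv²/r.
N = m(v²/r + g) = 1970 × ((35.0)²/388 + 10.0) = 1970 × (3.157 + 10.0) = 1970 × 13.16 = 25920 N.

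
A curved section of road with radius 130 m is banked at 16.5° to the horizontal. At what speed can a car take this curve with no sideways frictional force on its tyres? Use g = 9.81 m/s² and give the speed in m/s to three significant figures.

19.4 m/s

On a frictionless banked curve, N sinθ = mv²/r and N cosθ = mg, so tanθ = v²/(rg).
v = √(r g tanθ) = √(130 × 9.81 × tan 16.5°) = √(130 × 9.81 × 0.2962) = √377.8 = 19.44 m/s.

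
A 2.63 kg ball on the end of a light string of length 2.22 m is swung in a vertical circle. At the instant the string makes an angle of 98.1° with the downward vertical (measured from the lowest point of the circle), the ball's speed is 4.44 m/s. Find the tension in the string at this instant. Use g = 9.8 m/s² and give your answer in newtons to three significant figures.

Take the radial direction toward the centre of the circle as positive. The component of the weight along the string toward the centre is −mg cos φ (φ measured from the bottom), so Newton's second law along the string gives T − mg cos φ = m v²/r.
cos 98.1° = -0.1409, so T = m(v²/r + g cos φ) = 2.63 × ((4.44)²/2.22 + 9.8 × -0.1409) = 2.63 × (8.880 + (-1.381)) = 2.63 × 7.499 = 19.72 N.

19.7 N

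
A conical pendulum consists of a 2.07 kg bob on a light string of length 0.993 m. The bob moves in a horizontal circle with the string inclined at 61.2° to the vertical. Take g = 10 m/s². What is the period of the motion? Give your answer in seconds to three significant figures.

r = L sinθ = 0.8702 m. From T sinθ = mω²r and T cosθ = mg: tanθ = ω²r/g, so ω² = g tanθ / r = g/(L cosθ).
ω = √(g/(L cosθ)) = √(10.0/(0.993 × 0.4818)) = √20.90 = 4.572 rad/s.
Period = 2π/ω = 1.374 s.

1.37 s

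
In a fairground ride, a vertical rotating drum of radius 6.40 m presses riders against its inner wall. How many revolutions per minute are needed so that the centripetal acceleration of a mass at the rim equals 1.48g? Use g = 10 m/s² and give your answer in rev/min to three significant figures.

Require ω²r = 1.48g, so ω = √(1.48 × 10.0/6.40) = 1.521 rad/s.
In rev/min: ω × 60/(2π) = 1.521 × 60/(2π) = 14.52 rev/min.

14.5 rev/min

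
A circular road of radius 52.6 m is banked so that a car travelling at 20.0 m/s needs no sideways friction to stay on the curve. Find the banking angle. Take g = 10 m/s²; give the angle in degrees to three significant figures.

37.3°

With no friction, the horizontal component of the normal force provides the centripetal force: N sinθ = mv²/r, while N cosθ = mg vertically.
Dividing: tanθ = v²/(r g) = (20.0)²/(52.6 × 10.0) = 400.0/526.0 = 0.7605.
θ = arctan(0.7605) = 37.25°.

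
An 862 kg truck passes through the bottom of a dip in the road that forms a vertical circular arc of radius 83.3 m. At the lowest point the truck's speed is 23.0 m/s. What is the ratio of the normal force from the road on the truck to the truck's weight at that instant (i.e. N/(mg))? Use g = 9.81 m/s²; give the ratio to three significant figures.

1.65

At the bottom, N − mg = mv²/r, so N = m(v²/r + g) and N/(mg) = v²/(rg) + 1 = (23.0)²/(83.3 × 9.81) + 1 = 0.6474 + 1 = 1.647.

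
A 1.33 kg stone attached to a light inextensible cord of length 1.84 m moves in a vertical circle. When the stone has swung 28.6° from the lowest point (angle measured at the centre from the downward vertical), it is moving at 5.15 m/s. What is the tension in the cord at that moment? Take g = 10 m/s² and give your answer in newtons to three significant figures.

Take the radial direction toward the centre of the circle as positive. The component of the weight along the string toward the centre is −mg cos φ (φ measured from the bottom), so Newton's second law along the string gives T − mg cos φ = m v²/r.
cos 28.6° = 0.8780, so T = m(v²/r + g cos φ) = 1.33 × ((5.15)²/1.84 + 10.0 × 0.8780) = 1.33 × (14.41 + (8.780)) = 1.33 × 23.19 = 30.85 N.

30.8 N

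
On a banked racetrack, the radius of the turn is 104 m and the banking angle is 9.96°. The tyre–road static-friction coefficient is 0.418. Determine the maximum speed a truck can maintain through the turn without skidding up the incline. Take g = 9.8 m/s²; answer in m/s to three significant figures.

At the maximum speed, friction acts down the slope at its limiting value f = μN. Radially (horizontal, toward centre): N sinθ + μN cosθ = mv²/r. Vertically: N cosθ − μN sinθ = mg.
Dividing: v² = r g (sinθ + μcosθ)/(cosθ − μsinθ).
sinθ + μcosθ = 0.1730 + 0.418×0.9849 = 0.5847; cosθ − μsinθ = 0.9849 − 0.418×0.1730 = 0.9126.
v² = 104 × 9.8 × 0.5847/0.9126 = 652.9 m²/s², so v = 25.55 m/s.

25.6 m/s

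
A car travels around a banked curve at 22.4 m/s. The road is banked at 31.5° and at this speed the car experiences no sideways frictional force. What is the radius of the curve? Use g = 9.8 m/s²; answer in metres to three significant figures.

Frictionless banking: tanθ = v²/(rg), so r = v²/(g tanθ).
r = (22.4)²/(9.8 × tan 31.5°) = 501.8/(9.8 × 0.6128) = 501.8/6.005 = 83.55 m.

83.6 m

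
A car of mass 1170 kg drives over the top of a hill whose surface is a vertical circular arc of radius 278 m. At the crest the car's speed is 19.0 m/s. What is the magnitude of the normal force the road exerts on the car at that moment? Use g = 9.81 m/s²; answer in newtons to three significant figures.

At the crest the centripetal acceleration points downward (toward the centre of the arc), so mg − N = mv²/r.
N = m(g − v²/r) = 1170 × (9.81 − (19.0)²/278) = 1170 × (9.81 − 1.299) = 1170 × 8.511 = 9958 N.

9960 N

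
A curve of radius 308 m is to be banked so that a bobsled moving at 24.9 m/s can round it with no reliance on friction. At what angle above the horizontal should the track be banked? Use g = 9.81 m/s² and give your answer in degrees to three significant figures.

For a frictionless banked turn: horizontally N sinθ = mv²/r and vertically N cosθ = mg.
Dividing: tanθ = v²/(r g) = (24.9)²/(308 × 9.81) = 620.0/3021 = 0.2052.
θ = arctan(0.2052) = 11.60°.

11.6°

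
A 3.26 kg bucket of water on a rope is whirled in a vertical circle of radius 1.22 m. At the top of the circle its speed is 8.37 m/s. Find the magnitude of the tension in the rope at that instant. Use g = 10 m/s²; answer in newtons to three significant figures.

At the top, both T and the weight mg point inward (toward the centre), so T + mg = mv²/r.
T = m(v²/r − g) = 3.26 × ((8.37)²/1.22 − 10.0) = 3.26 × (57.42 − 10.0) = 3.26 × 47.42 = 154.6 N.

155 N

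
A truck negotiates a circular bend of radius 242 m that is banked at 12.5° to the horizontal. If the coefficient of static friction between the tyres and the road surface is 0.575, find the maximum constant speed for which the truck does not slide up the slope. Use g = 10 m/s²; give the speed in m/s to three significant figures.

47.0 m/s

At the maximum speed, friction acts down the slope at its limiting value f = μN. Radially (horizontal, toward centre): N sinθ + μN cosθ = mv²/r. Vertically: N cosθ − μN sinθ = mg.
Dividing: v² = r g (sinθ + μcosθ)/(cosθ − μsinθ).
sinθ + μcosθ = 0.2164 + 0.575×0.9763 = 0.7778; cosθ − μsinθ = 0.9763 − 0.575×0.2164 = 0.8518.
v² = 242 × 10.0 × 0.7778/0.8518 = 2210 m²/s², so v = 47.01 m/s.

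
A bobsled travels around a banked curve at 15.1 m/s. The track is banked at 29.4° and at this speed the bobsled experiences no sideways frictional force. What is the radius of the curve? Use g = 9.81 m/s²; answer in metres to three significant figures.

Frictionless banking: tanθ = v²/(rg), so r = v²/(g tanθ).
r = (15.1)²/(9.81 × tan 29.4°) = 228.0/(9.81 × 0.5635) = 228.0/5.528 = 41.25 m.

41.2 m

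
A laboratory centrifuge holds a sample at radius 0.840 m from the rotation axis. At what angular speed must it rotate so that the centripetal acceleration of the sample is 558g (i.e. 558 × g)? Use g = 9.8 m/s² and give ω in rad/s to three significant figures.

Centripetal acceleration a_c = ω²r. Setting ω²r = 558g:
ω = √(558g / r) = √(558 × 9.8 / 0.840) = √6510 = 80.68 rad/s.

80.7 rad/s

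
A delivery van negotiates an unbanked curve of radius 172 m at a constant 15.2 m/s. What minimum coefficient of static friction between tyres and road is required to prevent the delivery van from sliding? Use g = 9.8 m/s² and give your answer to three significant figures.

0.137

Friction provides the centripetal force: μ_s m g = m v²/r, so μ_s = v²/(g r) = (15.20)²/(9.8 × 172) = 231.0/1686 = 0.1371.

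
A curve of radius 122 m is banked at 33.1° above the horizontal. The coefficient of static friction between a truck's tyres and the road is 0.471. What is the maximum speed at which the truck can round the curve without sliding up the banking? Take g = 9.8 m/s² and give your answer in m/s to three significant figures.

At the maximum speed, friction acts down the slope at its limiting value f = μN. Radially (horizontal, toward centre): N sinθ + μN cosθ = mv²/r. Vertically: N cosθ − μN sinθ = mg.
Dividing: v² = r g (sinθ + μcosθ)/(cosθ − μsinθ).
sinθ + μcosθ = 0.5461 + 0.471×0.8377 = 0.9407; cosθ − μsinθ = 0.8377 − 0.471×0.5461 = 0.5805.
v² = 122 × 9.8 × 0.9407/0.5805 = 1937 m²/s², so v = 44.02 m/s.

44.0 m/s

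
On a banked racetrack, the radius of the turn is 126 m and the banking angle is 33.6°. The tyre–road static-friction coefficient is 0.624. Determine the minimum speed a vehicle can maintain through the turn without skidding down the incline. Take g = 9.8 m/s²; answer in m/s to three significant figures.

At the minimum speed, friction acts up the slope at its limiting value f = μN. Radially (horizontal, toward centre): N sinθ − μN cosθ = mv²/r. Vertically: N cosθ + μN sinθ = mg.
Dividing: v² = r g (sinθ − μcosθ)/(cosθ + μsinθ).
sinθ − μcosθ = 0.5534 − 0.624×0.8329 = 0.03365; cosθ + μsinθ = 0.8329 + 0.624×0.5534 = 1.178.
v² = 126 × 9.8 × 0.03365/1.178 = 35.26 m²/s², so v = 5.938 m/s.

5.94 m/s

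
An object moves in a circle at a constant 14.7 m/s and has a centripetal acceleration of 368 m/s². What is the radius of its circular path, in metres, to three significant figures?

0.587 m

a_c = v²/r ⇒ r = v²/a_c = (14.7)²/368 = 216.1/368 = 0.5872 m.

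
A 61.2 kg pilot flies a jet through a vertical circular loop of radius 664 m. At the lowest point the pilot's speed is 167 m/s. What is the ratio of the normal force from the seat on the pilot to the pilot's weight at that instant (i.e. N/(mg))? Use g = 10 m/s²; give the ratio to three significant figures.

5.20

At the bottom, N − mg = mv²/r, so N = m(v²/r + g) and N/(mg) = v²/(rg) + 1 = (167)²/(664 × 10.0) + 1 = 4.200 + 1 = 5.200.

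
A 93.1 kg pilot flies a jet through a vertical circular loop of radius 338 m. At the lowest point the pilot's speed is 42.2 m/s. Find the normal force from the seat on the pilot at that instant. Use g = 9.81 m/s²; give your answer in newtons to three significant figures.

1400 N

At the lowest point, N points up (toward the centre) and the weight mg points down (away from the centre), so the net inward force is N − mg = mv²/r.
N = m(v²/r + g) = 93.1 × ((42.2)²/338 + 9.81) = 93.1 × (5.269 + 9.81) = 93.1 × 15.08 = 1404 N.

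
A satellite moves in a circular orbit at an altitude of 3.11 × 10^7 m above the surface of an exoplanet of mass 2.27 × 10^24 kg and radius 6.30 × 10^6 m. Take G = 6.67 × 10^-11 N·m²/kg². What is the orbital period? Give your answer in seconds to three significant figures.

r = R + h = 6.30 × 10^6 + 3.11 × 10^7 = 3.740 × 10^7 m. Gravity provides the centripetal force: G M m / r² = m v² / r ⇒ v = √(GM/r) = 2012 m/s.
T = 2πr/v = 2π × 3.740 × 10^7 / 2012 = 116800 s.

117000 s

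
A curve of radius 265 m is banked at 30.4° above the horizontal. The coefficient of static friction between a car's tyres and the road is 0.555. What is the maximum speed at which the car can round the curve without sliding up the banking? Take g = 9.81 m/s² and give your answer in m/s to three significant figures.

66.3 m/s

At the maximum speed, friction acts down the slope at its limiting value f = μN. Radially (horizontal, toward centre): N sinθ + μN cosθ = mv²/r. Vertically: N cosθ − μN sinθ = mg.
Dividing: v² = r g (sinθ + μcosθ)/(cosθ − μsinθ).
sinθ + μcosθ = 0.5060 + 0.555×0.8625 = 0.9847; cosθ − μsinθ = 0.8625 − 0.555×0.5060 = 0.5817.
v² = 265 × 9.81 × 0.9847/0.5817 = 4401 m²/s², so v = 66.34 m/s.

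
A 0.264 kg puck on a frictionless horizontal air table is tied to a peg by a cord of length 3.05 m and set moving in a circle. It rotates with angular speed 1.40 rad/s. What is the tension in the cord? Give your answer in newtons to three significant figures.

v = ωr = 1.40 × 3.05 = 4.270 m/s.
The tension is the only horizontal force, so it supplies the full centripetal force: T = m v²/r = 0.264 × (4.270)²/3.05 = 0.264 × 18.23/3.05 = 1.578 N.

1.58 N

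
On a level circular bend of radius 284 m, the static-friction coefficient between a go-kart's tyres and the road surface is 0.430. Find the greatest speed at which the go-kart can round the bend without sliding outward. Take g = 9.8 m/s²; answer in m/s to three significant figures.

The only inward force on a level bend is static friction, so at the limit f_s = μ_s N = μ_s m g = m v²/r.
Mass cancels: v_max = √(μ_s g r) = √(0.430 × 9.8 × 284) = √1197 = 34.59 m/s.

34.6 m/s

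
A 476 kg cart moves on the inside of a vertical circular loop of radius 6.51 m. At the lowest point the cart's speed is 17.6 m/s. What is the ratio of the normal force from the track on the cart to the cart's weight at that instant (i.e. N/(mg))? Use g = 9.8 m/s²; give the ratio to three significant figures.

5.86

At the bottom, N − mg = mv²/r, so N = m(v²/r + g) and N/(mg) = v²/(rg) + 1 = (17.6)²/(6.51 × 9.8) + 1 = 4.855 + 1 = 5.855.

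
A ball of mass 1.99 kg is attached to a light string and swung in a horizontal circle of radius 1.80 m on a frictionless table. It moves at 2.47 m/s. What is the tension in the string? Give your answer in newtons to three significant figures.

The tension is the only horizontal force, so it supplies the full centripetal force: T = m v²/r = 1.99 × (2.470)²/1.80 = 1.99 × 6.101/1.80 = 6.745 N.

6.74 N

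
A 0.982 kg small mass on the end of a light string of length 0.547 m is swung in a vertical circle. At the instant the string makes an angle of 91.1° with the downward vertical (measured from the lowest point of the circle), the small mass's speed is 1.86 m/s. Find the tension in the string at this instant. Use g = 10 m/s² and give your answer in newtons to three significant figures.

6.02 N

Take the radial direction toward the centre of the circle as positive. The component of the weight along the string toward the centre is −mg cos φ (φ measured from the bottom), so Newton's second law along the string gives T − mg cos φ = m v²/r.
cos 91.1° = -0.01920, so T = m(v²/r + g cos φ) = 0.982 × ((1.86)²/0.547 + 10.0 × -0.01920) = 0.982 × (6.325 + (-0.1920)) = 0.982 × 6.133 = 6.022 N.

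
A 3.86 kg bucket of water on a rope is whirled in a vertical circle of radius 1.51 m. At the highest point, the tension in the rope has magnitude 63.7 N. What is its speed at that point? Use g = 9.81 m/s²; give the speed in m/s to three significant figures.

At the top, T + mg = mv²/r, so v = √(r(T/m + g)) = √(1.51 × (63.7/3.86 + 9.81)) = √(1.51 × 26.31) = √39.73 = 6.303 m/s.

6.30 m/s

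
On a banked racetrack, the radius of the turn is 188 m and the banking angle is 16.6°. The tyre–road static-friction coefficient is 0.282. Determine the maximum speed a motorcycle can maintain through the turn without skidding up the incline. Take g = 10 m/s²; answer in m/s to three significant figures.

At the maximum speed, friction acts down the slope at its limiting value f = μN. Radially (horizontal, toward centre): N sinθ + μN cosθ = mv²/r. Vertically: N cosθ − μN sinθ = mg.
Dividing: v² = r g (sinθ + μcosθ)/(cosθ − μsinθ).
sinθ + μcosθ = 0.2857 + 0.282×0.9583 = 0.5559; cosθ − μsinθ = 0.9583 − 0.282×0.2857 = 0.8778.
v² = 188 × 10.0 × 0.5559/0.8778 = 1191 m²/s², so v = 34.51 m/s.

34.5 m/s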